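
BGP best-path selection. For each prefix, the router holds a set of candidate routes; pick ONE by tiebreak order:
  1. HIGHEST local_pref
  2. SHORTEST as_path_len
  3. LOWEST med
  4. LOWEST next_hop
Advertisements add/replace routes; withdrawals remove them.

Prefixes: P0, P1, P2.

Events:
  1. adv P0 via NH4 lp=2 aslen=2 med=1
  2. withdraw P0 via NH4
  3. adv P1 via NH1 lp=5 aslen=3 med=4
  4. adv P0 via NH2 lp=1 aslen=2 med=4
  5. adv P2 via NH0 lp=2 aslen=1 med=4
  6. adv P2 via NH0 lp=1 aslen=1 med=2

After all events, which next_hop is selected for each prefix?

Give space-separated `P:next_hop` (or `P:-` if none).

Answer: P0:NH2 P1:NH1 P2:NH0

Derivation:
Op 1: best P0=NH4 P1=- P2=-
Op 2: best P0=- P1=- P2=-
Op 3: best P0=- P1=NH1 P2=-
Op 4: best P0=NH2 P1=NH1 P2=-
Op 5: best P0=NH2 P1=NH1 P2=NH0
Op 6: best P0=NH2 P1=NH1 P2=NH0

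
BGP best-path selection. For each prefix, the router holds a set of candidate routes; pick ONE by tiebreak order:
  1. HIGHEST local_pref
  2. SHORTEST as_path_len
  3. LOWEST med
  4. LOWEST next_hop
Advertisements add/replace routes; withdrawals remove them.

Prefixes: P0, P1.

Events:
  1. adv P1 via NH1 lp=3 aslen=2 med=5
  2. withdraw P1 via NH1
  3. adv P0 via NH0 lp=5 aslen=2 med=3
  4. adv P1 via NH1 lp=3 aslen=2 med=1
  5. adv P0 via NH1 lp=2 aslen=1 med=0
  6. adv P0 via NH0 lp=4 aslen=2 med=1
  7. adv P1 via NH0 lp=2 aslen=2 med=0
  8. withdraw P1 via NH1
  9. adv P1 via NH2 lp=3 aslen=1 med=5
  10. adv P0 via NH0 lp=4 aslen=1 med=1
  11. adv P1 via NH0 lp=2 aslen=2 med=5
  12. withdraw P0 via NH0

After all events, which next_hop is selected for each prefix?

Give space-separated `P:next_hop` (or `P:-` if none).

Op 1: best P0=- P1=NH1
Op 2: best P0=- P1=-
Op 3: best P0=NH0 P1=-
Op 4: best P0=NH0 P1=NH1
Op 5: best P0=NH0 P1=NH1
Op 6: best P0=NH0 P1=NH1
Op 7: best P0=NH0 P1=NH1
Op 8: best P0=NH0 P1=NH0
Op 9: best P0=NH0 P1=NH2
Op 10: best P0=NH0 P1=NH2
Op 11: best P0=NH0 P1=NH2
Op 12: best P0=NH1 P1=NH2

Answer: P0:NH1 P1:NH2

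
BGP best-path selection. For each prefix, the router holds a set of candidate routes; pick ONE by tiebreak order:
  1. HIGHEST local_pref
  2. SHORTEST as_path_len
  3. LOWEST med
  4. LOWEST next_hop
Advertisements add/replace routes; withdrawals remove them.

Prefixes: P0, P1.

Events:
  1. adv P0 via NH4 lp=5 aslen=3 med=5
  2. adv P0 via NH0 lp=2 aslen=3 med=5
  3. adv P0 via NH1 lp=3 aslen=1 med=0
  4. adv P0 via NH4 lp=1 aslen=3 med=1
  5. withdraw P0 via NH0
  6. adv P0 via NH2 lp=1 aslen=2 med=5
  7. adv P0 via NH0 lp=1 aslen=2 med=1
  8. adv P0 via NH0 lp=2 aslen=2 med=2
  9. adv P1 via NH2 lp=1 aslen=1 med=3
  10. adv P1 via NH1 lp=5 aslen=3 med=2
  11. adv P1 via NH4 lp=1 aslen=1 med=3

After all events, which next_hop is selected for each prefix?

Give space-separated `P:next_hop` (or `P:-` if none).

Answer: P0:NH1 P1:NH1

Derivation:
Op 1: best P0=NH4 P1=-
Op 2: best P0=NH4 P1=-
Op 3: best P0=NH4 P1=-
Op 4: best P0=NH1 P1=-
Op 5: best P0=NH1 P1=-
Op 6: best P0=NH1 P1=-
Op 7: best P0=NH1 P1=-
Op 8: best P0=NH1 P1=-
Op 9: best P0=NH1 P1=NH2
Op 10: best P0=NH1 P1=NH1
Op 11: best P0=NH1 P1=NH1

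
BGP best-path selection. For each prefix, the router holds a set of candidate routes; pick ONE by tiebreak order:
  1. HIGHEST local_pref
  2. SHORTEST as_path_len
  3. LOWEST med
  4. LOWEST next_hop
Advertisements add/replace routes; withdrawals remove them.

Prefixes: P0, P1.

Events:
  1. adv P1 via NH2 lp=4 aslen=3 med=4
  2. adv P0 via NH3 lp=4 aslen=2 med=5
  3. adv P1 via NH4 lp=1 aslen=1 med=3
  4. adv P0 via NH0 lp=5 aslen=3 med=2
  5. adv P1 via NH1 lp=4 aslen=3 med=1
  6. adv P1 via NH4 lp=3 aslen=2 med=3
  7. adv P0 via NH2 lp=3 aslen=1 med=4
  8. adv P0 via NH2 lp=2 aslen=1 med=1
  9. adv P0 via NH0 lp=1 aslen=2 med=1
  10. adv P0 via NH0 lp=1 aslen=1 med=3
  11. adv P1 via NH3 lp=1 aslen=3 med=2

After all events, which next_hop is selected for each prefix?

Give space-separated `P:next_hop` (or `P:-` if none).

Op 1: best P0=- P1=NH2
Op 2: best P0=NH3 P1=NH2
Op 3: best P0=NH3 P1=NH2
Op 4: best P0=NH0 P1=NH2
Op 5: best P0=NH0 P1=NH1
Op 6: best P0=NH0 P1=NH1
Op 7: best P0=NH0 P1=NH1
Op 8: best P0=NH0 P1=NH1
Op 9: best P0=NH3 P1=NH1
Op 10: best P0=NH3 P1=NH1
Op 11: best P0=NH3 P1=NH1

Answer: P0:NH3 P1:NH1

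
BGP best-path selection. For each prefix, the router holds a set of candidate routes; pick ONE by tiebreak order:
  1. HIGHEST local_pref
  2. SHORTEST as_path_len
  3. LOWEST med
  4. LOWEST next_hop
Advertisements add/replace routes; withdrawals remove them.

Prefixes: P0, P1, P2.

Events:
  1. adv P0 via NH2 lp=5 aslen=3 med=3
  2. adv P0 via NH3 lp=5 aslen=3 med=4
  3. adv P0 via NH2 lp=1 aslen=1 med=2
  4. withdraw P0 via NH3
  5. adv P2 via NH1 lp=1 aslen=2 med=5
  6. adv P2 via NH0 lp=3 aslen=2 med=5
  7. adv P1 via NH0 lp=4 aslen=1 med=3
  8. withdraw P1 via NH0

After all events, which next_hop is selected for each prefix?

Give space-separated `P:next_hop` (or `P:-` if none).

Answer: P0:NH2 P1:- P2:NH0

Derivation:
Op 1: best P0=NH2 P1=- P2=-
Op 2: best P0=NH2 P1=- P2=-
Op 3: best P0=NH3 P1=- P2=-
Op 4: best P0=NH2 P1=- P2=-
Op 5: best P0=NH2 P1=- P2=NH1
Op 6: best P0=NH2 P1=- P2=NH0
Op 7: best P0=NH2 P1=NH0 P2=NH0
Op 8: best P0=NH2 P1=- P2=NH0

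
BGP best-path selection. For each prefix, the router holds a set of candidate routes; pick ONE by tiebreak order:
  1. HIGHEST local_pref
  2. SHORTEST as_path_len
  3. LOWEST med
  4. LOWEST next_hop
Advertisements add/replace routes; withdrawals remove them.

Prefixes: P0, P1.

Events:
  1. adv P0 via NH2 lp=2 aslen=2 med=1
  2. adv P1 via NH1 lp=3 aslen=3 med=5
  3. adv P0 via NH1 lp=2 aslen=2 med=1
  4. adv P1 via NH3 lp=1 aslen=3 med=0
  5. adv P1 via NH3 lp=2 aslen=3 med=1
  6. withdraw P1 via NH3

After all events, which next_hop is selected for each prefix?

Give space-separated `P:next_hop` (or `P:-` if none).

Answer: P0:NH1 P1:NH1

Derivation:
Op 1: best P0=NH2 P1=-
Op 2: best P0=NH2 P1=NH1
Op 3: best P0=NH1 P1=NH1
Op 4: best P0=NH1 P1=NH1
Op 5: best P0=NH1 P1=NH1
Op 6: best P0=NH1 P1=NH1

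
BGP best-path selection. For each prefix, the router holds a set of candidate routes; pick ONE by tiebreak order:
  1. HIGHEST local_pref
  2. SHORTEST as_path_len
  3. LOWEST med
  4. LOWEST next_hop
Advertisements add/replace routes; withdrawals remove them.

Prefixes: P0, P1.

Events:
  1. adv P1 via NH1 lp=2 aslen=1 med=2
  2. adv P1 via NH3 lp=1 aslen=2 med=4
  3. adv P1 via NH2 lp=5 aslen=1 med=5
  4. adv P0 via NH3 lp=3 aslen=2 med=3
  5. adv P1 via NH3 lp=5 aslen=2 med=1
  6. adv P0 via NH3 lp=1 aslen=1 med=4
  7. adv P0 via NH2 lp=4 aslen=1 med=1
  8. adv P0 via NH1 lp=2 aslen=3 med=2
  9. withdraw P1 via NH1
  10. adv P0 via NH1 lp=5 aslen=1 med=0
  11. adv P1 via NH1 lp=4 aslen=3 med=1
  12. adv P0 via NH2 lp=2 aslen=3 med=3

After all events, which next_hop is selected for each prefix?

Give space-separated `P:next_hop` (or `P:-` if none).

Answer: P0:NH1 P1:NH2

Derivation:
Op 1: best P0=- P1=NH1
Op 2: best P0=- P1=NH1
Op 3: best P0=- P1=NH2
Op 4: best P0=NH3 P1=NH2
Op 5: best P0=NH3 P1=NH2
Op 6: best P0=NH3 P1=NH2
Op 7: best P0=NH2 P1=NH2
Op 8: best P0=NH2 P1=NH2
Op 9: best P0=NH2 P1=NH2
Op 10: best P0=NH1 P1=NH2
Op 11: best P0=NH1 P1=NH2
Op 12: best P0=NH1 P1=NH2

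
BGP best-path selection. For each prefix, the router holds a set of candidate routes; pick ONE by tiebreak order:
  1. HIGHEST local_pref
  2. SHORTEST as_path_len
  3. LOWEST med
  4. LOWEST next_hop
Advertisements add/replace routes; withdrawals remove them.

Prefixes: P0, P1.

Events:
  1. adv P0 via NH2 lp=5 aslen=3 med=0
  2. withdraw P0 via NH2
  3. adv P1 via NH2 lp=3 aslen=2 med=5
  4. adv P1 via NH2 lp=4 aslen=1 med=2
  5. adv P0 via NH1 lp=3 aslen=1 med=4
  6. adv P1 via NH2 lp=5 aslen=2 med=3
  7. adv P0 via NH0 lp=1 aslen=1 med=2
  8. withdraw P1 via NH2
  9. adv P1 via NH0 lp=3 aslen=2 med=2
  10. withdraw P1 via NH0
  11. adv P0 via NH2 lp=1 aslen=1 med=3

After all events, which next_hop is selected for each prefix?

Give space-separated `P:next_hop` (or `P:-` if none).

Answer: P0:NH1 P1:-

Derivation:
Op 1: best P0=NH2 P1=-
Op 2: best P0=- P1=-
Op 3: best P0=- P1=NH2
Op 4: best P0=- P1=NH2
Op 5: best P0=NH1 P1=NH2
Op 6: best P0=NH1 P1=NH2
Op 7: best P0=NH1 P1=NH2
Op 8: best P0=NH1 P1=-
Op 9: best P0=NH1 P1=NH0
Op 10: best P0=NH1 P1=-
Op 11: best P0=NH1 P1=-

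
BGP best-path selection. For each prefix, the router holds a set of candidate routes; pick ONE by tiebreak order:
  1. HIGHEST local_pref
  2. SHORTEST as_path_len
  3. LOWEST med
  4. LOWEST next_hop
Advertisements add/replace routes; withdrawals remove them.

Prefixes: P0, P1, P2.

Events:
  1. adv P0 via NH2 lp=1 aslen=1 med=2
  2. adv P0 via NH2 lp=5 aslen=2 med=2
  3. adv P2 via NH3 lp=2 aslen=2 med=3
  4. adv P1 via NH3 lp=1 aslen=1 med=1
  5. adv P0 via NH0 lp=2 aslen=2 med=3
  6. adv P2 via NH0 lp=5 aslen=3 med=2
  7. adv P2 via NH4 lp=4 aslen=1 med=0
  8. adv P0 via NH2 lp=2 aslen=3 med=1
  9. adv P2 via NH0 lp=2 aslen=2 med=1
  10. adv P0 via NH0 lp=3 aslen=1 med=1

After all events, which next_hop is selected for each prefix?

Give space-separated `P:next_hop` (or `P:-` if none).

Answer: P0:NH0 P1:NH3 P2:NH4

Derivation:
Op 1: best P0=NH2 P1=- P2=-
Op 2: best P0=NH2 P1=- P2=-
Op 3: best P0=NH2 P1=- P2=NH3
Op 4: best P0=NH2 P1=NH3 P2=NH3
Op 5: best P0=NH2 P1=NH3 P2=NH3
Op 6: best P0=NH2 P1=NH3 P2=NH0
Op 7: best P0=NH2 P1=NH3 P2=NH0
Op 8: best P0=NH0 P1=NH3 P2=NH0
Op 9: best P0=NH0 P1=NH3 P2=NH4
Op 10: best P0=NH0 P1=NH3 P2=NH4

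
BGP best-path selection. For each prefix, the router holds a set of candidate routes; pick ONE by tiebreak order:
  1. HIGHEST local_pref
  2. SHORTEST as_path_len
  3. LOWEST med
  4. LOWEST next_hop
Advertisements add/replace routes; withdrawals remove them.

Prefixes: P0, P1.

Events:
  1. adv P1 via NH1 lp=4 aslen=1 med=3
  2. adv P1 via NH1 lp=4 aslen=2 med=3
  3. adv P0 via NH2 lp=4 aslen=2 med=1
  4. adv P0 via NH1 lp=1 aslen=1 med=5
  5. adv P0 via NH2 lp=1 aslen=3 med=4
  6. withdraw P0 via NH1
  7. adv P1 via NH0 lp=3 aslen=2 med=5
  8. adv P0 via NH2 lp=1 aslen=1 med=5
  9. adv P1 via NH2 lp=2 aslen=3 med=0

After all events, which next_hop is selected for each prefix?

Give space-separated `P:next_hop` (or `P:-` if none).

Answer: P0:NH2 P1:NH1

Derivation:
Op 1: best P0=- P1=NH1
Op 2: best P0=- P1=NH1
Op 3: best P0=NH2 P1=NH1
Op 4: best P0=NH2 P1=NH1
Op 5: best P0=NH1 P1=NH1
Op 6: best P0=NH2 P1=NH1
Op 7: best P0=NH2 P1=NH1
Op 8: best P0=NH2 P1=NH1
Op 9: best P0=NH2 P1=NH1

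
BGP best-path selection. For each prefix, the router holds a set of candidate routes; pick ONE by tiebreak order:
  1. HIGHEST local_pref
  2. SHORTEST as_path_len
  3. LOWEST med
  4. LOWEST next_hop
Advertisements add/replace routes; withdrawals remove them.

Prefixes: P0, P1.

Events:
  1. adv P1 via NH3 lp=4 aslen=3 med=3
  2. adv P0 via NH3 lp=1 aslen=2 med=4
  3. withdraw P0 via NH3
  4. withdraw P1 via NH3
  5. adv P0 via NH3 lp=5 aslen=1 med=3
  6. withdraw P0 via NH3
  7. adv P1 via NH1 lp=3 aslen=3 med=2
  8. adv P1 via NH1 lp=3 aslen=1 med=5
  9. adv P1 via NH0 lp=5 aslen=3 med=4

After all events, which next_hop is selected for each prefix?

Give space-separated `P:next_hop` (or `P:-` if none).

Op 1: best P0=- P1=NH3
Op 2: best P0=NH3 P1=NH3
Op 3: best P0=- P1=NH3
Op 4: best P0=- P1=-
Op 5: best P0=NH3 P1=-
Op 6: best P0=- P1=-
Op 7: best P0=- P1=NH1
Op 8: best P0=- P1=NH1
Op 9: best P0=- P1=NH0

Answer: P0:- P1:NH0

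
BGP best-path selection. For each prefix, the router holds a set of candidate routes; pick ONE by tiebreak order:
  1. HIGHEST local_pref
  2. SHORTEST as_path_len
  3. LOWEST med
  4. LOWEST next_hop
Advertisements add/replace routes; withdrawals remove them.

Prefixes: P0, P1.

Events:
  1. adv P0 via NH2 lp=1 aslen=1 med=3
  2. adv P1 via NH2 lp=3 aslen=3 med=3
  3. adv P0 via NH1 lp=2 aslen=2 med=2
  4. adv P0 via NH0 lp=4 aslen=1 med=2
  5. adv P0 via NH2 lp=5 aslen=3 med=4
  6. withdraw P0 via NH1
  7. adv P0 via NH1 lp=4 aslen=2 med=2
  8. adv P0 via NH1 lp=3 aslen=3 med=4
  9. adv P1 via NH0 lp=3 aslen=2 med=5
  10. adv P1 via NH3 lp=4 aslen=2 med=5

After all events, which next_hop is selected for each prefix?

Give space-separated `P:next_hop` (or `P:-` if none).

Answer: P0:NH2 P1:NH3

Derivation:
Op 1: best P0=NH2 P1=-
Op 2: best P0=NH2 P1=NH2
Op 3: best P0=NH1 P1=NH2
Op 4: best P0=NH0 P1=NH2
Op 5: best P0=NH2 P1=NH2
Op 6: best P0=NH2 P1=NH2
Op 7: best P0=NH2 P1=NH2
Op 8: best P0=NH2 P1=NH2
Op 9: best P0=NH2 P1=NH0
Op 10: best P0=NH2 P1=NH3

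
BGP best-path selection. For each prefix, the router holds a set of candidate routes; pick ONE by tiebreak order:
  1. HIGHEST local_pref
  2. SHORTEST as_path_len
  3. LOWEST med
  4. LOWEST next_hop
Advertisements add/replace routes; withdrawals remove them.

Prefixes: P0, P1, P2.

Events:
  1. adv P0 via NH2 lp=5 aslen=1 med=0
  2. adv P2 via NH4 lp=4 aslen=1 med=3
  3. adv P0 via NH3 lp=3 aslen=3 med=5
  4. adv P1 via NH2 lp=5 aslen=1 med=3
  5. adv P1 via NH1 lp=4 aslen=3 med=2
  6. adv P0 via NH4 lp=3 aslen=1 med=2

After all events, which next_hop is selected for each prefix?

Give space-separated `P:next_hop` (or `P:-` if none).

Op 1: best P0=NH2 P1=- P2=-
Op 2: best P0=NH2 P1=- P2=NH4
Op 3: best P0=NH2 P1=- P2=NH4
Op 4: best P0=NH2 P1=NH2 P2=NH4
Op 5: best P0=NH2 P1=NH2 P2=NH4
Op 6: best P0=NH2 P1=NH2 P2=NH4

Answer: P0:NH2 P1:NH2 P2:NH4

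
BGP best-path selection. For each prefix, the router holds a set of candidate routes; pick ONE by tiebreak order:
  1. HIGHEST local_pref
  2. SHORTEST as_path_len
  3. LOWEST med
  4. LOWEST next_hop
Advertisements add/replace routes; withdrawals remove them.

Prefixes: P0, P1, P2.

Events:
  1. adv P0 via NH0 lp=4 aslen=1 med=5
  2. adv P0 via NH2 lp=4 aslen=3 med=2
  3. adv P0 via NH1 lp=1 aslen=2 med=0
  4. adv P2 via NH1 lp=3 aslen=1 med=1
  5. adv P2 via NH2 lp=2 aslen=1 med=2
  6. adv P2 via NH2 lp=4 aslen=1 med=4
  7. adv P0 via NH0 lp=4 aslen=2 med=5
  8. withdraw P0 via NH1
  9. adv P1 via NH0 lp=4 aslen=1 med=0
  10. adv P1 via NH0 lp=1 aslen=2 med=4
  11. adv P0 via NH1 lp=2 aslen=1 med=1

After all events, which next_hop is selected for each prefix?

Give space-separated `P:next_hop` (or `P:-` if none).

Answer: P0:NH0 P1:NH0 P2:NH2

Derivation:
Op 1: best P0=NH0 P1=- P2=-
Op 2: best P0=NH0 P1=- P2=-
Op 3: best P0=NH0 P1=- P2=-
Op 4: best P0=NH0 P1=- P2=NH1
Op 5: best P0=NH0 P1=- P2=NH1
Op 6: best P0=NH0 P1=- P2=NH2
Op 7: best P0=NH0 P1=- P2=NH2
Op 8: best P0=NH0 P1=- P2=NH2
Op 9: best P0=NH0 P1=NH0 P2=NH2
Op 10: best P0=NH0 P1=NH0 P2=NH2
Op 11: best P0=NH0 P1=NH0 P2=NH2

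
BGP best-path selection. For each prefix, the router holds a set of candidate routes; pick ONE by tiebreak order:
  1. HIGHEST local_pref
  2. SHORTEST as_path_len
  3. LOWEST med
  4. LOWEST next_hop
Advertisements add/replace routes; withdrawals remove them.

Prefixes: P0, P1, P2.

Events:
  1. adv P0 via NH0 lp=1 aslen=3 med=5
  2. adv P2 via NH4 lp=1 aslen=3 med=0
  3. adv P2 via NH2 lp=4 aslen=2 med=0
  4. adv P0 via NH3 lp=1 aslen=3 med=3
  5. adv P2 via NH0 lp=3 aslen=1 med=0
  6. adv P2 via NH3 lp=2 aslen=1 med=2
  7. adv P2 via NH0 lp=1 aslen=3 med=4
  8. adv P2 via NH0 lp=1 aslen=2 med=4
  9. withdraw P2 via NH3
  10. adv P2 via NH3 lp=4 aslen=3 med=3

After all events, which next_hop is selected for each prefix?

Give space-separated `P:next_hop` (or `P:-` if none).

Op 1: best P0=NH0 P1=- P2=-
Op 2: best P0=NH0 P1=- P2=NH4
Op 3: best P0=NH0 P1=- P2=NH2
Op 4: best P0=NH3 P1=- P2=NH2
Op 5: best P0=NH3 P1=- P2=NH2
Op 6: best P0=NH3 P1=- P2=NH2
Op 7: best P0=NH3 P1=- P2=NH2
Op 8: best P0=NH3 P1=- P2=NH2
Op 9: best P0=NH3 P1=- P2=NH2
Op 10: best P0=NH3 P1=- P2=NH2

Answer: P0:NH3 P1:- P2:NH2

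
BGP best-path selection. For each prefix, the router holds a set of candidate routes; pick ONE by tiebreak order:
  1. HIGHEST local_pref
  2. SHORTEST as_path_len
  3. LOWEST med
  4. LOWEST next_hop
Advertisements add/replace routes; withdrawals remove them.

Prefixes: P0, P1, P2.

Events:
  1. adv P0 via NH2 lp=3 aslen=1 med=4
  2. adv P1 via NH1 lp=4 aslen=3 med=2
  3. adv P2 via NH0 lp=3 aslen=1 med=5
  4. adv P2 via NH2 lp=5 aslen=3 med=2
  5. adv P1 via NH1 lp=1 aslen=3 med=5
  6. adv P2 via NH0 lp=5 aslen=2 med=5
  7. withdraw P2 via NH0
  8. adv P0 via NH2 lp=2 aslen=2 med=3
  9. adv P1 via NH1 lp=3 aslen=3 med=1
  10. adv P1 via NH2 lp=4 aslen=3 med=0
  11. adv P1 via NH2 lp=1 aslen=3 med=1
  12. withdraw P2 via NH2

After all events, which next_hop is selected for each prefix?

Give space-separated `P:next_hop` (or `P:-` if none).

Answer: P0:NH2 P1:NH1 P2:-

Derivation:
Op 1: best P0=NH2 P1=- P2=-
Op 2: best P0=NH2 P1=NH1 P2=-
Op 3: best P0=NH2 P1=NH1 P2=NH0
Op 4: best P0=NH2 P1=NH1 P2=NH2
Op 5: best P0=NH2 P1=NH1 P2=NH2
Op 6: best P0=NH2 P1=NH1 P2=NH0
Op 7: best P0=NH2 P1=NH1 P2=NH2
Op 8: best P0=NH2 P1=NH1 P2=NH2
Op 9: best P0=NH2 P1=NH1 P2=NH2
Op 10: best P0=NH2 P1=NH2 P2=NH2
Op 11: best P0=NH2 P1=NH1 P2=NH2
Op 12: best P0=NH2 P1=NH1 P2=-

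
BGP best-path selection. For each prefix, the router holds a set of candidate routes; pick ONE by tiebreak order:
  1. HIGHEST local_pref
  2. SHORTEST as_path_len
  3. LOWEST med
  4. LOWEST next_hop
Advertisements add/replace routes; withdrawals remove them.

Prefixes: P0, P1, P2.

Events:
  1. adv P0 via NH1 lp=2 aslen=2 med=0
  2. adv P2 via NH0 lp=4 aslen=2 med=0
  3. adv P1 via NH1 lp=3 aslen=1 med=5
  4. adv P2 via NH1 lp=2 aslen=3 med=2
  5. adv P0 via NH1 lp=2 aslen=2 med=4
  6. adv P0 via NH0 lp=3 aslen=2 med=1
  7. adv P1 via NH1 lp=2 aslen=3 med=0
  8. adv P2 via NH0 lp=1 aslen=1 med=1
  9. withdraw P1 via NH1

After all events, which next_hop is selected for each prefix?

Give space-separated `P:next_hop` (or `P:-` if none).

Op 1: best P0=NH1 P1=- P2=-
Op 2: best P0=NH1 P1=- P2=NH0
Op 3: best P0=NH1 P1=NH1 P2=NH0
Op 4: best P0=NH1 P1=NH1 P2=NH0
Op 5: best P0=NH1 P1=NH1 P2=NH0
Op 6: best P0=NH0 P1=NH1 P2=NH0
Op 7: best P0=NH0 P1=NH1 P2=NH0
Op 8: best P0=NH0 P1=NH1 P2=NH1
Op 9: best P0=NH0 P1=- P2=NH1

Answer: P0:NH0 P1:- P2:NH1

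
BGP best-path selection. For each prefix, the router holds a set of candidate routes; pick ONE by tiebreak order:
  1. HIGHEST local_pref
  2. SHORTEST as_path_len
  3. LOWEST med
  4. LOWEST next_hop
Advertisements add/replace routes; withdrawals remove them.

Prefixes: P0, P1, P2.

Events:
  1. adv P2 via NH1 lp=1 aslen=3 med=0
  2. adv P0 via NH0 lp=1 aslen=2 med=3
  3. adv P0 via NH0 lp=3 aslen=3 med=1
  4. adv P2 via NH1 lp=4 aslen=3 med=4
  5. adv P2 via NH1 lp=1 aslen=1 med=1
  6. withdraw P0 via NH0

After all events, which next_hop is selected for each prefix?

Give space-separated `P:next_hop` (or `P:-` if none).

Op 1: best P0=- P1=- P2=NH1
Op 2: best P0=NH0 P1=- P2=NH1
Op 3: best P0=NH0 P1=- P2=NH1
Op 4: best P0=NH0 P1=- P2=NH1
Op 5: best P0=NH0 P1=- P2=NH1
Op 6: best P0=- P1=- P2=NH1

Answer: P0:- P1:- P2:NH1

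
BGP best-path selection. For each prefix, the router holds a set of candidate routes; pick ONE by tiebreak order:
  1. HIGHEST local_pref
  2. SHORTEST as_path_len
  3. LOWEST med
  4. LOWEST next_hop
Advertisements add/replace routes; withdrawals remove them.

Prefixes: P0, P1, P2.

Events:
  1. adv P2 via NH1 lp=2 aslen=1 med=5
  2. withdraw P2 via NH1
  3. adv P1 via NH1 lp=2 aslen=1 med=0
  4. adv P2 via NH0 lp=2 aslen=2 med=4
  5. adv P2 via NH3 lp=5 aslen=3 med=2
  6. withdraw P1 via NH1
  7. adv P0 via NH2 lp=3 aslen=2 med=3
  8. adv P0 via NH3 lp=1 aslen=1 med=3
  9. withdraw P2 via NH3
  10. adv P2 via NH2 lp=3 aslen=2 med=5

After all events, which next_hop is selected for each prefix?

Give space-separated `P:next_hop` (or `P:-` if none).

Op 1: best P0=- P1=- P2=NH1
Op 2: best P0=- P1=- P2=-
Op 3: best P0=- P1=NH1 P2=-
Op 4: best P0=- P1=NH1 P2=NH0
Op 5: best P0=- P1=NH1 P2=NH3
Op 6: best P0=- P1=- P2=NH3
Op 7: best P0=NH2 P1=- P2=NH3
Op 8: best P0=NH2 P1=- P2=NH3
Op 9: best P0=NH2 P1=- P2=NH0
Op 10: best P0=NH2 P1=- P2=NH2

Answer: P0:NH2 P1:- P2:NH2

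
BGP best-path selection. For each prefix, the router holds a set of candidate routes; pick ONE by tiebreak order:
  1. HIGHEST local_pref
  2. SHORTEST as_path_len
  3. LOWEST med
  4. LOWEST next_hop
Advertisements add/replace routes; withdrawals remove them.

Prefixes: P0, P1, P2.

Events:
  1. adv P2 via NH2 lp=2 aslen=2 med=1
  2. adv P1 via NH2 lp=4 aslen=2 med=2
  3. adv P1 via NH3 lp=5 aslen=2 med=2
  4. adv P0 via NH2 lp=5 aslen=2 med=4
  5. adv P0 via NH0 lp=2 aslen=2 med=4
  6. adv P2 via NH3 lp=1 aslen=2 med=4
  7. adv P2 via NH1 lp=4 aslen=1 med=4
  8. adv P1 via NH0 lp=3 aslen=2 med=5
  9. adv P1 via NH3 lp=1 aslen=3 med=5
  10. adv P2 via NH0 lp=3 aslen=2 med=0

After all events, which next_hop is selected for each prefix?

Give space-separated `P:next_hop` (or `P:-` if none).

Answer: P0:NH2 P1:NH2 P2:NH1

Derivation:
Op 1: best P0=- P1=- P2=NH2
Op 2: best P0=- P1=NH2 P2=NH2
Op 3: best P0=- P1=NH3 P2=NH2
Op 4: best P0=NH2 P1=NH3 P2=NH2
Op 5: best P0=NH2 P1=NH3 P2=NH2
Op 6: best P0=NH2 P1=NH3 P2=NH2
Op 7: best P0=NH2 P1=NH3 P2=NH1
Op 8: best P0=NH2 P1=NH3 P2=NH1
Op 9: best P0=NH2 P1=NH2 P2=NH1
Op 10: best P0=NH2 P1=NH2 P2=NH1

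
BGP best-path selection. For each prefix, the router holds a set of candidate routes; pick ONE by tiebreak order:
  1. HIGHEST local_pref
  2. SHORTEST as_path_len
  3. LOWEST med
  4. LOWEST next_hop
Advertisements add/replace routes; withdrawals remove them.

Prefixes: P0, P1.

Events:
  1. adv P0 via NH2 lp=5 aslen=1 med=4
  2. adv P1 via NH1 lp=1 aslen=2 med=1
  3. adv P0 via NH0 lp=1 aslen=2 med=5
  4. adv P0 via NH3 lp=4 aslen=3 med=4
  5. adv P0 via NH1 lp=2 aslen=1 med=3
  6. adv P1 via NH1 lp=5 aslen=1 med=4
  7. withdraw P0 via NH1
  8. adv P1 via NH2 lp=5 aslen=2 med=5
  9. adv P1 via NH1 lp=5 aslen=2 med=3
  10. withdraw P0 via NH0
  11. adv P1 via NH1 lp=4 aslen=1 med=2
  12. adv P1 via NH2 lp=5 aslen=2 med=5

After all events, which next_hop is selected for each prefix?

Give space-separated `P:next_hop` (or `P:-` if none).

Op 1: best P0=NH2 P1=-
Op 2: best P0=NH2 P1=NH1
Op 3: best P0=NH2 P1=NH1
Op 4: best P0=NH2 P1=NH1
Op 5: best P0=NH2 P1=NH1
Op 6: best P0=NH2 P1=NH1
Op 7: best P0=NH2 P1=NH1
Op 8: best P0=NH2 P1=NH1
Op 9: best P0=NH2 P1=NH1
Op 10: best P0=NH2 P1=NH1
Op 11: best P0=NH2 P1=NH2
Op 12: best P0=NH2 P1=NH2

Answer: P0:NH2 P1:NH2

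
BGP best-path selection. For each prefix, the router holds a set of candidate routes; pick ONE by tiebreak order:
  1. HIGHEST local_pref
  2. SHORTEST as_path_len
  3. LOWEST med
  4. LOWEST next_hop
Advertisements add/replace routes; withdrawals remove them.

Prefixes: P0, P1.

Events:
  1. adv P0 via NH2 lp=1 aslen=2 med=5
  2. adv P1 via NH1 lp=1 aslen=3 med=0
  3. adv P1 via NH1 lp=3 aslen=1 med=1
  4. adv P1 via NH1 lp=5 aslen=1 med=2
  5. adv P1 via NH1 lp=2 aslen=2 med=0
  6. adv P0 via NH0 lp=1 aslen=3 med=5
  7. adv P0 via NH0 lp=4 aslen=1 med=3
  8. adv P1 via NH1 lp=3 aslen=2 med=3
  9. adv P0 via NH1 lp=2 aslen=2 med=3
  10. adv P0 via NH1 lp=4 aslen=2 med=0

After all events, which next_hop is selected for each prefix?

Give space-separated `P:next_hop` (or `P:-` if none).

Answer: P0:NH0 P1:NH1

Derivation:
Op 1: best P0=NH2 P1=-
Op 2: best P0=NH2 P1=NH1
Op 3: best P0=NH2 P1=NH1
Op 4: best P0=NH2 P1=NH1
Op 5: best P0=NH2 P1=NH1
Op 6: best P0=NH2 P1=NH1
Op 7: best P0=NH0 P1=NH1
Op 8: best P0=NH0 P1=NH1
Op 9: best P0=NH0 P1=NH1
Op 10: best P0=NH0 P1=NH1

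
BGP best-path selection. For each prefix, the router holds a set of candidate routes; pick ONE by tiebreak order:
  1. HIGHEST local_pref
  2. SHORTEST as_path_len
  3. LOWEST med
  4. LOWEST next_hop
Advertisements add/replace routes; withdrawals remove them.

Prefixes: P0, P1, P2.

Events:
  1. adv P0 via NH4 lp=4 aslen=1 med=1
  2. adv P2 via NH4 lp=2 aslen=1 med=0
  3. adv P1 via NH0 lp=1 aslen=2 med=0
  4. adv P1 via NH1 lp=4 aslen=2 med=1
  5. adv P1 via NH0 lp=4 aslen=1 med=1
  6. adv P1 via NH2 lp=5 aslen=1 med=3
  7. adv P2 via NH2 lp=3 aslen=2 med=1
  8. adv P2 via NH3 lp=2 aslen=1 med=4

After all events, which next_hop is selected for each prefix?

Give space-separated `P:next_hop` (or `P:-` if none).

Op 1: best P0=NH4 P1=- P2=-
Op 2: best P0=NH4 P1=- P2=NH4
Op 3: best P0=NH4 P1=NH0 P2=NH4
Op 4: best P0=NH4 P1=NH1 P2=NH4
Op 5: best P0=NH4 P1=NH0 P2=NH4
Op 6: best P0=NH4 P1=NH2 P2=NH4
Op 7: best P0=NH4 P1=NH2 P2=NH2
Op 8: best P0=NH4 P1=NH2 P2=NH2

Answer: P0:NH4 P1:NH2 P2:NH2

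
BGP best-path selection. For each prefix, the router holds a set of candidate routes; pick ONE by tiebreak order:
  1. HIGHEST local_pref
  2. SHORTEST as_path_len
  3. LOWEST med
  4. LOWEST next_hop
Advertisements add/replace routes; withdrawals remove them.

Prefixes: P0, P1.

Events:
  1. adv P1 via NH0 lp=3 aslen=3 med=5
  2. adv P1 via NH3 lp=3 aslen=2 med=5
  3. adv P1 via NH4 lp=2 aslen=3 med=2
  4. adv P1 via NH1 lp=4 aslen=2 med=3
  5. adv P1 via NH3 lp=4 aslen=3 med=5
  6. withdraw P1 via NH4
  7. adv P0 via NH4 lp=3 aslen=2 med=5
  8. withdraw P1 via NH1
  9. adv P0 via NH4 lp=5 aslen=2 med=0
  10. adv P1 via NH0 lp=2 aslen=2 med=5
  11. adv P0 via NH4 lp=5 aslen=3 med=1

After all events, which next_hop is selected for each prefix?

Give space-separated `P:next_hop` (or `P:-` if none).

Answer: P0:NH4 P1:NH3

Derivation:
Op 1: best P0=- P1=NH0
Op 2: best P0=- P1=NH3
Op 3: best P0=- P1=NH3
Op 4: best P0=- P1=NH1
Op 5: best P0=- P1=NH1
Op 6: best P0=- P1=NH1
Op 7: best P0=NH4 P1=NH1
Op 8: best P0=NH4 P1=NH3
Op 9: best P0=NH4 P1=NH3
Op 10: best P0=NH4 P1=NH3
Op 11: best P0=NH4 P1=NH3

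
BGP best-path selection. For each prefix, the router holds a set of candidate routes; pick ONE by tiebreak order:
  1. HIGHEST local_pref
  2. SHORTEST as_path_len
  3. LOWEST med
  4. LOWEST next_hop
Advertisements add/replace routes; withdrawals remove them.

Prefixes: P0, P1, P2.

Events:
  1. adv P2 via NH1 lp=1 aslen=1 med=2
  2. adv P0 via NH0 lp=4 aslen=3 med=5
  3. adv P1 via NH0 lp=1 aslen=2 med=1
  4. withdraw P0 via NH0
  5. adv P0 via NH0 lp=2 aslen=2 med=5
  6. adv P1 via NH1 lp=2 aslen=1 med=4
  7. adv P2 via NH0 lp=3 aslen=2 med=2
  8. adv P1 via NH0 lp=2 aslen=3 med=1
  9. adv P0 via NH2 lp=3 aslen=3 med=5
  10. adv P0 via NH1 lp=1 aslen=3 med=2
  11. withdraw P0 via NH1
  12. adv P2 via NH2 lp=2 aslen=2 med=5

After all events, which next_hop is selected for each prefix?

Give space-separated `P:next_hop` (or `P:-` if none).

Answer: P0:NH2 P1:NH1 P2:NH0

Derivation:
Op 1: best P0=- P1=- P2=NH1
Op 2: best P0=NH0 P1=- P2=NH1
Op 3: best P0=NH0 P1=NH0 P2=NH1
Op 4: best P0=- P1=NH0 P2=NH1
Op 5: best P0=NH0 P1=NH0 P2=NH1
Op 6: best P0=NH0 P1=NH1 P2=NH1
Op 7: best P0=NH0 P1=NH1 P2=NH0
Op 8: best P0=NH0 P1=NH1 P2=NH0
Op 9: best P0=NH2 P1=NH1 P2=NH0
Op 10: best P0=NH2 P1=NH1 P2=NH0
Op 11: best P0=NH2 P1=NH1 P2=NH0
Op 12: best P0=NH2 P1=NH1 P2=NH0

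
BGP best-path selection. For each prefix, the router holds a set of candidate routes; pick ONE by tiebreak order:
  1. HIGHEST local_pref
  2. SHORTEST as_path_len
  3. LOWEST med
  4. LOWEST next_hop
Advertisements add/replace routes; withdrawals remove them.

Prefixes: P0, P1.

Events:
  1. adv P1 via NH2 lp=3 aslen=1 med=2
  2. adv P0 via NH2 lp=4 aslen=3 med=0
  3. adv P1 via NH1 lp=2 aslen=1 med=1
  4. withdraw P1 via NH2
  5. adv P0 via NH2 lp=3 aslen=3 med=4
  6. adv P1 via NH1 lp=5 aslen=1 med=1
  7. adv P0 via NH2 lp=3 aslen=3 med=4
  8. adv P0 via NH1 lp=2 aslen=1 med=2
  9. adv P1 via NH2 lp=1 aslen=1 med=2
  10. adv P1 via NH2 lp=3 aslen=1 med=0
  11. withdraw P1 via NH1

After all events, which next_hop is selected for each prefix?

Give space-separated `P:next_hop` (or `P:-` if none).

Op 1: best P0=- P1=NH2
Op 2: best P0=NH2 P1=NH2
Op 3: best P0=NH2 P1=NH2
Op 4: best P0=NH2 P1=NH1
Op 5: best P0=NH2 P1=NH1
Op 6: best P0=NH2 P1=NH1
Op 7: best P0=NH2 P1=NH1
Op 8: best P0=NH2 P1=NH1
Op 9: best P0=NH2 P1=NH1
Op 10: best P0=NH2 P1=NH1
Op 11: best P0=NH2 P1=NH2

Answer: P0:NH2 P1:NH2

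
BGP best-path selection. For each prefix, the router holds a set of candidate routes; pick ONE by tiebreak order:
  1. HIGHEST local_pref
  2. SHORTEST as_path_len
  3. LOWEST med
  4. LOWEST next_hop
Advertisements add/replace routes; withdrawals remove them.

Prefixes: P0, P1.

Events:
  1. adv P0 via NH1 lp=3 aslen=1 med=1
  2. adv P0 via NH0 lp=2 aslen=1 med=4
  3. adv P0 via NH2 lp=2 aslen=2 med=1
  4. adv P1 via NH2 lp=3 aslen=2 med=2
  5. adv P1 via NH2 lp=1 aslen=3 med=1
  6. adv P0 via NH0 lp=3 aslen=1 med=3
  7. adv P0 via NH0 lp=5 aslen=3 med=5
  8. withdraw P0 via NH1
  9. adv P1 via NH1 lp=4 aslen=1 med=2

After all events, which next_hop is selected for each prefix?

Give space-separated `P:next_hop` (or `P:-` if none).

Op 1: best P0=NH1 P1=-
Op 2: best P0=NH1 P1=-
Op 3: best P0=NH1 P1=-
Op 4: best P0=NH1 P1=NH2
Op 5: best P0=NH1 P1=NH2
Op 6: best P0=NH1 P1=NH2
Op 7: best P0=NH0 P1=NH2
Op 8: best P0=NH0 P1=NH2
Op 9: best P0=NH0 P1=NH1

Answer: P0:NH0 P1:NH1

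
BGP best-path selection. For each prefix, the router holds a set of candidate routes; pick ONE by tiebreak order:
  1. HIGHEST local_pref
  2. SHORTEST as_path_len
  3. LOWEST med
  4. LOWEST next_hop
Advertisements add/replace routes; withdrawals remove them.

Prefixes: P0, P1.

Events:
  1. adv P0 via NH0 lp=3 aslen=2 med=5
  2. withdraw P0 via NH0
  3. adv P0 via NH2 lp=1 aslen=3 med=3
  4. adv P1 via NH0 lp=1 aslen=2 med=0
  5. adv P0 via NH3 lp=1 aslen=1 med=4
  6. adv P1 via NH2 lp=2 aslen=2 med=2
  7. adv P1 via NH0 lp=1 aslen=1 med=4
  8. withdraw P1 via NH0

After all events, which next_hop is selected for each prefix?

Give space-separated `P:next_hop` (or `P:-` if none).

Answer: P0:NH3 P1:NH2

Derivation:
Op 1: best P0=NH0 P1=-
Op 2: best P0=- P1=-
Op 3: best P0=NH2 P1=-
Op 4: best P0=NH2 P1=NH0
Op 5: best P0=NH3 P1=NH0
Op 6: best P0=NH3 P1=NH2
Op 7: best P0=NH3 P1=NH2
Op 8: best P0=NH3 P1=NH2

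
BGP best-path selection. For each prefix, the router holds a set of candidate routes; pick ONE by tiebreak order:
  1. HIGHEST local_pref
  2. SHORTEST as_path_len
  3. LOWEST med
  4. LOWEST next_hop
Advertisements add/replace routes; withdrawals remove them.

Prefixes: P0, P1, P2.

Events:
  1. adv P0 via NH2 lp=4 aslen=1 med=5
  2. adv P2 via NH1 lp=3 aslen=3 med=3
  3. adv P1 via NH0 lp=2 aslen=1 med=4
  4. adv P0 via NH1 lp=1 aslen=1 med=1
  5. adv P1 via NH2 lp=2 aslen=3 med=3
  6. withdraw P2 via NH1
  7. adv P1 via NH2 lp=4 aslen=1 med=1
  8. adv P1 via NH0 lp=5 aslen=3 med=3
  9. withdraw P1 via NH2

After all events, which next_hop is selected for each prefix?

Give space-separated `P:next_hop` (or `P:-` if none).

Op 1: best P0=NH2 P1=- P2=-
Op 2: best P0=NH2 P1=- P2=NH1
Op 3: best P0=NH2 P1=NH0 P2=NH1
Op 4: best P0=NH2 P1=NH0 P2=NH1
Op 5: best P0=NH2 P1=NH0 P2=NH1
Op 6: best P0=NH2 P1=NH0 P2=-
Op 7: best P0=NH2 P1=NH2 P2=-
Op 8: best P0=NH2 P1=NH0 P2=-
Op 9: best P0=NH2 P1=NH0 P2=-

Answer: P0:NH2 P1:NH0 P2:-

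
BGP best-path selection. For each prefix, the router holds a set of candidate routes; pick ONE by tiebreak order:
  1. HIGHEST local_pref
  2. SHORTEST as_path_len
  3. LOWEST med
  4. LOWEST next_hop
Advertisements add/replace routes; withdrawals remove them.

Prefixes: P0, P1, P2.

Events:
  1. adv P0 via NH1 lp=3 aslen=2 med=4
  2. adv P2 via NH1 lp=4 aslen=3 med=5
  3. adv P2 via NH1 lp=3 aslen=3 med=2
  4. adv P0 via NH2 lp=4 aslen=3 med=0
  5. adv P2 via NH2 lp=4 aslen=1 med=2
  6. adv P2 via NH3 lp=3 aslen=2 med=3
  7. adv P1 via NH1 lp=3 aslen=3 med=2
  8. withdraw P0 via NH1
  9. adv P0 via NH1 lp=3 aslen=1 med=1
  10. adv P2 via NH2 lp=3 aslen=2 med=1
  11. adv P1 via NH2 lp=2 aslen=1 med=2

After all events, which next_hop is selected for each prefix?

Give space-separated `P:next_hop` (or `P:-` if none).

Op 1: best P0=NH1 P1=- P2=-
Op 2: best P0=NH1 P1=- P2=NH1
Op 3: best P0=NH1 P1=- P2=NH1
Op 4: best P0=NH2 P1=- P2=NH1
Op 5: best P0=NH2 P1=- P2=NH2
Op 6: best P0=NH2 P1=- P2=NH2
Op 7: best P0=NH2 P1=NH1 P2=NH2
Op 8: best P0=NH2 P1=NH1 P2=NH2
Op 9: best P0=NH2 P1=NH1 P2=NH2
Op 10: best P0=NH2 P1=NH1 P2=NH2
Op 11: best P0=NH2 P1=NH1 P2=NH2

Answer: P0:NH2 P1:NH1 P2:NH2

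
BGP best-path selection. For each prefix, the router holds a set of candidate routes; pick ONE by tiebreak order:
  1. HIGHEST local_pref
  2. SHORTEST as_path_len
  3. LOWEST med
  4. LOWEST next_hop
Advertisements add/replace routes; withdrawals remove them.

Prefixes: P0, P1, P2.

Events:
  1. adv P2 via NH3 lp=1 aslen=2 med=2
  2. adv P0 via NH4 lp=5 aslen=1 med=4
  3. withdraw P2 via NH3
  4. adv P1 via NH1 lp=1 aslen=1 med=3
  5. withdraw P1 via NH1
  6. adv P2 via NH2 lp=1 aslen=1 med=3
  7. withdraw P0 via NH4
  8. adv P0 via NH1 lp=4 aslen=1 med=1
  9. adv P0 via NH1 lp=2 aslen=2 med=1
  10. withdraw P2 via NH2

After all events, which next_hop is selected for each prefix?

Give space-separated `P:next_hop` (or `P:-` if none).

Answer: P0:NH1 P1:- P2:-

Derivation:
Op 1: best P0=- P1=- P2=NH3
Op 2: best P0=NH4 P1=- P2=NH3
Op 3: best P0=NH4 P1=- P2=-
Op 4: best P0=NH4 P1=NH1 P2=-
Op 5: best P0=NH4 P1=- P2=-
Op 6: best P0=NH4 P1=- P2=NH2
Op 7: best P0=- P1=- P2=NH2
Op 8: best P0=NH1 P1=- P2=NH2
Op 9: best P0=NH1 P1=- P2=NH2
Op 10: best P0=NH1 P1=- P2=-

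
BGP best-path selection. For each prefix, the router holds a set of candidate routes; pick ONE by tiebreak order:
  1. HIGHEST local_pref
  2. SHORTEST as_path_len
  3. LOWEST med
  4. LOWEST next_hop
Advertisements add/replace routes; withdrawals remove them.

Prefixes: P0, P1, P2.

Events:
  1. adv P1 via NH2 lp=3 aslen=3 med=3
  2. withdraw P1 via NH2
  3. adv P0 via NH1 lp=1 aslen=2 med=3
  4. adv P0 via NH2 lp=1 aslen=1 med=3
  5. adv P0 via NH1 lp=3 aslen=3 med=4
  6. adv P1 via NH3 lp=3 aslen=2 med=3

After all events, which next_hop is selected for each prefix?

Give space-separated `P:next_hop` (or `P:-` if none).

Answer: P0:NH1 P1:NH3 P2:-

Derivation:
Op 1: best P0=- P1=NH2 P2=-
Op 2: best P0=- P1=- P2=-
Op 3: best P0=NH1 P1=- P2=-
Op 4: best P0=NH2 P1=- P2=-
Op 5: best P0=NH1 P1=- P2=-
Op 6: best P0=NH1 P1=NH3 P2=-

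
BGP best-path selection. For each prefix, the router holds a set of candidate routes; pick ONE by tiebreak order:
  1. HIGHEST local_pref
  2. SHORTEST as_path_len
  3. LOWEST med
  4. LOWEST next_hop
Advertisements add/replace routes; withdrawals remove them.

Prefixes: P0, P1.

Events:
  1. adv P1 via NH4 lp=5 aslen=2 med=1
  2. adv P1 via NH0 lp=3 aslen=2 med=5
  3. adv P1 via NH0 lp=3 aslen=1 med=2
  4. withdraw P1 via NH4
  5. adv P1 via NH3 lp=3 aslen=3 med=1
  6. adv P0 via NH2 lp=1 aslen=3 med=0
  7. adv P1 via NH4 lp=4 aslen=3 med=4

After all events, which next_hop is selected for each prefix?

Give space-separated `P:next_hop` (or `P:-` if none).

Answer: P0:NH2 P1:NH4

Derivation:
Op 1: best P0=- P1=NH4
Op 2: best P0=- P1=NH4
Op 3: best P0=- P1=NH4
Op 4: best P0=- P1=NH0
Op 5: best P0=- P1=NH0
Op 6: best P0=NH2 P1=NH0
Op 7: best P0=NH2 P1=NH4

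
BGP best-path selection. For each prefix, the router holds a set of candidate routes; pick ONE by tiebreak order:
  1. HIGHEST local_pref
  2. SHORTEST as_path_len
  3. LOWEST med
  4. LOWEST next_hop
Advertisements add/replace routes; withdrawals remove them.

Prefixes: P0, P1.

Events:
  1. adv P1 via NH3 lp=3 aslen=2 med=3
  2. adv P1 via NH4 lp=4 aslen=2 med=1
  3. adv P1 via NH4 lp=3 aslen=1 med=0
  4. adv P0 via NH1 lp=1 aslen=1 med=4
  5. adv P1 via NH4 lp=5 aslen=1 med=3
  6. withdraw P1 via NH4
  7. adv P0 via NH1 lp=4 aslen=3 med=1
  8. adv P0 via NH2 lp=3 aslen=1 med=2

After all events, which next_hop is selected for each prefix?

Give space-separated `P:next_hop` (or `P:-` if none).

Op 1: best P0=- P1=NH3
Op 2: best P0=- P1=NH4
Op 3: best P0=- P1=NH4
Op 4: best P0=NH1 P1=NH4
Op 5: best P0=NH1 P1=NH4
Op 6: best P0=NH1 P1=NH3
Op 7: best P0=NH1 P1=NH3
Op 8: best P0=NH1 P1=NH3

Answer: P0:NH1 P1:NH3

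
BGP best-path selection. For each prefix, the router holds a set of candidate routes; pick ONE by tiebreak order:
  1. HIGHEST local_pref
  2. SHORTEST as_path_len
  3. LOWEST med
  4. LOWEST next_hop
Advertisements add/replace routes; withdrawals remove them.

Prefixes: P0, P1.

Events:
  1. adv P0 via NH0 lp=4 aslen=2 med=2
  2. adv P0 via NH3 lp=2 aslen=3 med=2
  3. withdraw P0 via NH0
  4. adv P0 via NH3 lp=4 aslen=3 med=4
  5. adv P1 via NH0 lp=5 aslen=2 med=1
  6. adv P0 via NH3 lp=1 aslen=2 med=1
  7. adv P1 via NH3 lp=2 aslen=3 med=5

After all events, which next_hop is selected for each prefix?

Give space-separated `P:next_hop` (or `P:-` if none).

Op 1: best P0=NH0 P1=-
Op 2: best P0=NH0 P1=-
Op 3: best P0=NH3 P1=-
Op 4: best P0=NH3 P1=-
Op 5: best P0=NH3 P1=NH0
Op 6: best P0=NH3 P1=NH0
Op 7: best P0=NH3 P1=NH0

Answer: P0:NH3 P1:NH0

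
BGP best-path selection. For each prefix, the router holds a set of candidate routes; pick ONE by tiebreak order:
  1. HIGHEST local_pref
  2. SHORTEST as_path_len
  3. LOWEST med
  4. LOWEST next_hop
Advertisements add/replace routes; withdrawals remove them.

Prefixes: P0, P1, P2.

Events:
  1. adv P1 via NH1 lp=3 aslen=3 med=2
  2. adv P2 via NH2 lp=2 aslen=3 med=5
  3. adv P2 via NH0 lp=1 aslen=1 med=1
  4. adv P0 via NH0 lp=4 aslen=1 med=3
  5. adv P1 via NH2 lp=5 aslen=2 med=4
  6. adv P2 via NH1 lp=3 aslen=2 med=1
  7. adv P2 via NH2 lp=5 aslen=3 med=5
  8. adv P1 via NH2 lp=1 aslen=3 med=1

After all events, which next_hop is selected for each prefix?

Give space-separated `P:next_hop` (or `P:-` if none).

Op 1: best P0=- P1=NH1 P2=-
Op 2: best P0=- P1=NH1 P2=NH2
Op 3: best P0=- P1=NH1 P2=NH2
Op 4: best P0=NH0 P1=NH1 P2=NH2
Op 5: best P0=NH0 P1=NH2 P2=NH2
Op 6: best P0=NH0 P1=NH2 P2=NH1
Op 7: best P0=NH0 P1=NH2 P2=NH2
Op 8: best P0=NH0 P1=NH1 P2=NH2

Answer: P0:NH0 P1:NH1 P2:NH2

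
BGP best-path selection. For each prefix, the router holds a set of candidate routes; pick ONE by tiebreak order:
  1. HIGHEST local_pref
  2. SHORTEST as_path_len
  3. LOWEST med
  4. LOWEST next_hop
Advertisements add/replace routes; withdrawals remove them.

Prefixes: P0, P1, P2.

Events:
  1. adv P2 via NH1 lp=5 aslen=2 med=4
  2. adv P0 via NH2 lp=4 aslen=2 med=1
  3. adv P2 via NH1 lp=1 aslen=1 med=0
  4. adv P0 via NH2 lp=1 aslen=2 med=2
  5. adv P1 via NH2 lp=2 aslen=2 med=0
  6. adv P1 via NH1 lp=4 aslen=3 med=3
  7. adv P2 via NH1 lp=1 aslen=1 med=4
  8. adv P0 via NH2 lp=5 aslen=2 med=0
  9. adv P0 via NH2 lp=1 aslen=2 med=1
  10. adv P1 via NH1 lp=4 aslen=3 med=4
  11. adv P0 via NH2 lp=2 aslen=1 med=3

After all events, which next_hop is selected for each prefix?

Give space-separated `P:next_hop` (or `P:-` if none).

Answer: P0:NH2 P1:NH1 P2:NH1

Derivation:
Op 1: best P0=- P1=- P2=NH1
Op 2: best P0=NH2 P1=- P2=NH1
Op 3: best P0=NH2 P1=- P2=NH1
Op 4: best P0=NH2 P1=- P2=NH1
Op 5: best P0=NH2 P1=NH2 P2=NH1
Op 6: best P0=NH2 P1=NH1 P2=NH1
Op 7: best P0=NH2 P1=NH1 P2=NH1
Op 8: best P0=NH2 P1=NH1 P2=NH1
Op 9: best P0=NH2 P1=NH1 P2=NH1
Op 10: best P0=NH2 P1=NH1 P2=NH1
Op 11: best P0=NH2 P1=NH1 P2=NH1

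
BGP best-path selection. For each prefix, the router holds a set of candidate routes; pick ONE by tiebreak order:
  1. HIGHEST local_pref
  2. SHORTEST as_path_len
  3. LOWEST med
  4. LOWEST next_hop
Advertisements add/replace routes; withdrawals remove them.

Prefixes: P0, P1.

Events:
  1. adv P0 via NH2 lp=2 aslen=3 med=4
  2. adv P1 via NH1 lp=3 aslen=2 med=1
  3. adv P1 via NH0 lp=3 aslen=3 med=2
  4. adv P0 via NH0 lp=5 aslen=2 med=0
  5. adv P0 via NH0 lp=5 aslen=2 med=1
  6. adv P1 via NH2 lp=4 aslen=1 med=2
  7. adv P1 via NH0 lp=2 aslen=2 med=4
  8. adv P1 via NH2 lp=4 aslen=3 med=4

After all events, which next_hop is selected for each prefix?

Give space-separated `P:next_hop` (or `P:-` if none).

Op 1: best P0=NH2 P1=-
Op 2: best P0=NH2 P1=NH1
Op 3: best P0=NH2 P1=NH1
Op 4: best P0=NH0 P1=NH1
Op 5: best P0=NH0 P1=NH1
Op 6: best P0=NH0 P1=NH2
Op 7: best P0=NH0 P1=NH2
Op 8: best P0=NH0 P1=NH2

Answer: P0:NH0 P1:NH2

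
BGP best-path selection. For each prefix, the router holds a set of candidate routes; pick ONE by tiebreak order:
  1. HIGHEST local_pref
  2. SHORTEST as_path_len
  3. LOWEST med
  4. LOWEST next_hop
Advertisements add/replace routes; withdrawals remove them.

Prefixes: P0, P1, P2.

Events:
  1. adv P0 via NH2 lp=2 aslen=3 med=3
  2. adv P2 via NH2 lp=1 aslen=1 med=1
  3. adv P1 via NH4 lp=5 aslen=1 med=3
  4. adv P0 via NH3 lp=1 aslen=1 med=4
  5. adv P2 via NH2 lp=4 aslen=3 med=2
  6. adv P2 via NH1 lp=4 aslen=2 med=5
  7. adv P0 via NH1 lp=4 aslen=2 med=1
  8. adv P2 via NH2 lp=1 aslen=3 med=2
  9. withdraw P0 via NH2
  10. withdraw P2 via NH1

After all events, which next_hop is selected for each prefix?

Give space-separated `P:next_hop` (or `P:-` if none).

Answer: P0:NH1 P1:NH4 P2:NH2

Derivation:
Op 1: best P0=NH2 P1=- P2=-
Op 2: best P0=NH2 P1=- P2=NH2
Op 3: best P0=NH2 P1=NH4 P2=NH2
Op 4: best P0=NH2 P1=NH4 P2=NH2
Op 5: best P0=NH2 P1=NH4 P2=NH2
Op 6: best P0=NH2 P1=NH4 P2=NH1
Op 7: best P0=NH1 P1=NH4 P2=NH1
Op 8: best P0=NH1 P1=NH4 P2=NH1
Op 9: best P0=NH1 P1=NH4 P2=NH1
Op 10: best P0=NH1 P1=NH4 P2=NH2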